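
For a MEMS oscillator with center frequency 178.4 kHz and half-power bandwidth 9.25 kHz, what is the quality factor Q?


Step 1: Q = f0 / bandwidth
Step 2: Q = 178.4 / 9.25
Q = 19.3


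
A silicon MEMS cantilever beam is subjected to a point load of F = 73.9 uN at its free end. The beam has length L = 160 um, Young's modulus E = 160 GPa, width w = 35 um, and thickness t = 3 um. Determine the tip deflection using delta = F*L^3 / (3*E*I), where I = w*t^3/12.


Step 1: Calculate the second moment of area.
I = w * t^3 / 12 = 35 * 3^3 / 12 = 78.75 um^4
Step 2: Convert E to consistent units (1 GPa = 1000 uN/um^2).
E = 160 GPa = 160000 uN/um^2
Step 3: Calculate tip deflection.
delta = F * L^3 / (3 * E * I)
delta = 73.9 * 160^3 / (3 * 160000 * 78.75)
delta = 8.0078 um


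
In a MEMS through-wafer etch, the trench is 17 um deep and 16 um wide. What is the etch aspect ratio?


Step 1: AR = depth / width
Step 2: AR = 17 / 16
AR = 1.1


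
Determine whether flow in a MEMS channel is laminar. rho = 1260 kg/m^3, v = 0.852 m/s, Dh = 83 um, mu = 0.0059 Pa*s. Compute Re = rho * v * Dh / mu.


Step 1: Convert Dh to meters: Dh = 83e-6 m
Step 2: Re = rho * v * Dh / mu
Re = 1260 * 0.852 * 83e-6 / 0.0059
Re = 15.102
Since Re = 15.102 is below ~2300, the flow is laminar.


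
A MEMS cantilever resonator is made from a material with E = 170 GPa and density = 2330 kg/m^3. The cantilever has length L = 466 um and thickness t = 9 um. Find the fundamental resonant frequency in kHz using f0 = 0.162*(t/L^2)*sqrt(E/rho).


Step 1: Convert units to SI.
t_SI = 9e-6 m, L_SI = 466e-6 m
Step 2: Calculate sqrt(E/rho).
sqrt(170e9 / 2330) = 8541.74 m/s
Step 3: Compute f0.
f0 = 0.162 * 9e-6 / (466e-6)^2 * 8541.74 = 57349.8 Hz = 57.35 kHz


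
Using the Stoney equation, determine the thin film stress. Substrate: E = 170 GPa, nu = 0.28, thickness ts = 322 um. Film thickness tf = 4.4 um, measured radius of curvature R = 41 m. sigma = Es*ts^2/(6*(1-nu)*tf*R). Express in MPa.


Step 1: Compute numerator: Es * ts^2 = 170 * 322^2 = 17626280 (GPa*um^2)
Step 2: Compute denominator (R in um): 6*(1-nu)*tf*R = 6*0.72*4.4*41e6 = 779328000.0 (um^2)
Step 3: sigma (GPa) = 17626280 / 779328000.0 = 2.2617e-02 GPa
Step 4: Convert to MPa (x1000): sigma = 22.6 MPa


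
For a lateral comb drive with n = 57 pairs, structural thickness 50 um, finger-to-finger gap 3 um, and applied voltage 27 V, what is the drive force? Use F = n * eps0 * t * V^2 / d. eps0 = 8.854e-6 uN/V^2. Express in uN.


Step 1: Parameters: n=57, eps0=8.854e-6 uN/V^2, t=50 um, V=27 V, d=3 um
Step 2: V^2 = 729
Step 3: F = 57 * 8.854e-6 * 50 * 729 / 3
F = 6.132 uN


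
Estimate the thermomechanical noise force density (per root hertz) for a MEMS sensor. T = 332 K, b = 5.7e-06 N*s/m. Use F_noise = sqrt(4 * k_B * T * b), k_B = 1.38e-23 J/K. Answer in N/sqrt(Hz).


Step 1: Compute 4 * k_B * T * b
= 4 * 1.38e-23 * 332 * 5.7e-06
= 1.0446e-25 N^2/Hz
Step 2: F_noise = sqrt(1.0446e-25)
F_noise = 3.23e-13 N/sqrt(Hz)


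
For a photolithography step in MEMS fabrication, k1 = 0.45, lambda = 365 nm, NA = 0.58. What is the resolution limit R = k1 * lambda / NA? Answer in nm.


Step 1: Identify values: k1 = 0.45, lambda = 365 nm, NA = 0.58
Step 2: R = k1 * lambda / NA
R = 0.45 * 365 / 0.58
R = 283.2 nm


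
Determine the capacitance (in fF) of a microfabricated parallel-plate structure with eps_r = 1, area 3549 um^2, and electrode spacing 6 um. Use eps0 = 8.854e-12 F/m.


Step 1: Convert area to m^2: A = 3549e-12 m^2
Step 2: Convert gap to m: d = 6e-6 m
Step 3: C = eps0 * eps_r * A / d
C = 8.854e-12 * 1 * 3549e-12 / 6e-6
Step 4: Convert to fF (multiply by 1e15).
C = 5.24 fF


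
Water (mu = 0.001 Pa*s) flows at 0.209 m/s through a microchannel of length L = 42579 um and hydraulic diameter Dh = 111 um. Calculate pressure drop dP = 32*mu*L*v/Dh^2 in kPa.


Step 1: Convert to SI: L = 42579e-6 m, Dh = 111e-6 m
Step 2: dP = 32 * 0.001 * 42579e-6 * 0.209 / (111e-6)^2
Step 3: dP = 23112.44 Pa
Step 4: Convert to kPa: dP = 23.11 kPa


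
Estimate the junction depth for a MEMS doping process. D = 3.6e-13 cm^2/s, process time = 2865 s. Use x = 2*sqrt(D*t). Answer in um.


Step 1: Compute D*t = 3.6e-13 * 2865 = 1.0314e-09 cm^2
Step 2: sqrt(D*t) = 3.2115e-05 cm
Step 3: x = 2 * 3.2115e-05 cm = 6.423e-05 cm
Step 4: Convert to um (1 cm = 1e4 um): x = 0.642 um


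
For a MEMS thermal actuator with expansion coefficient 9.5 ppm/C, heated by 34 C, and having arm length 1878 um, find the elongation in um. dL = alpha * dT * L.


Step 1: Convert CTE: alpha = 9.5 ppm/C = 9.5e-6 /C
Step 2: dL = 9.5e-6 * 34 * 1878
dL = 0.6066 um


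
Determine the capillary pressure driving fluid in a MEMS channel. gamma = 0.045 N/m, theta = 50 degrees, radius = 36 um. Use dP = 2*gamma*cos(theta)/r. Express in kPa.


Step 1: cos(50 deg) = 0.6428
Step 2: Convert r to m: r = 36e-6 m
Step 3: dP = 2 * 0.045 * 0.6428 / 36e-6 = 1607.0 Pa
Step 4: Convert Pa to kPa (divide by 1000).
dP = 1.61 kPa


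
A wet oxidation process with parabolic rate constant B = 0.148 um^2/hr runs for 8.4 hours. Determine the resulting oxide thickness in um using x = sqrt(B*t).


Step 1: Compute B*t = 0.148 * 8.4 = 1.2432
Step 2: x = sqrt(1.2432)
x = 1.115 um


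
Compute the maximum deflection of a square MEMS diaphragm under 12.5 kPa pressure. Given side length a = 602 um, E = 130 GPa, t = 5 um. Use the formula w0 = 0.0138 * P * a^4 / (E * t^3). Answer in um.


Step 1: Convert pressure to compatible units (E is in GPa, so P in GPa).
P = 12.5 kPa = 12.5e-6 GPa
Step 2: Compute numerator: 0.0138 * P * a^4.
a^4 = 602^4 = 131336659216
numerator = 0.0138 * 12.5e-6 * 131336659216 = 2.265557e+04
Step 3: Compute denominator: E * t^3 = 130 * 5^3 = 16250
Step 4: w0 = numerator / denominator = 2.265557e+04 / 16250 = 1.3942 um


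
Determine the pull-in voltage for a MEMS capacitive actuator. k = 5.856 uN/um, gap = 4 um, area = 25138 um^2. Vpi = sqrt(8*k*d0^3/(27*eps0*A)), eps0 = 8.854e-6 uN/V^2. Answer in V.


Step 1: Compute numerator: 8 * k * d0^3 = 8 * 5.856 * 4^3 = 2998.272
Step 2: Compute denominator: 27 * eps0 * A = 27 * 8.854e-6 * 25138 = 6.00944
Step 3: Vpi = sqrt(2998.272 / 6.00944)
Vpi = 22.34 V


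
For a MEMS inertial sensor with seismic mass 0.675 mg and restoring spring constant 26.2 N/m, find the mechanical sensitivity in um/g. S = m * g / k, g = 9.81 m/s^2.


Step 1: Convert mass: m = 0.675 mg = 6.75e-07 kg
Step 2: S = m * g / k = 6.75e-07 * 9.81 / 26.2
Step 3: S = 2.53e-07 m/g
Step 4: Convert to um/g: S = 0.253 um/g


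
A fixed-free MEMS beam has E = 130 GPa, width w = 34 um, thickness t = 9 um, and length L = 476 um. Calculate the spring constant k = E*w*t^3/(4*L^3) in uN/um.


Step 1: Convert E to consistent units (1 GPa = 1000 uN/um^2).
E = 130 GPa = 130000 uN/um^2
Step 2: Compute t^3 = 9^3 = 729
Step 3: Compute L^3 = 476^3 = 107850176
Step 4: k = 130000 * 34 * 729 / (4 * 107850176)
k = 7.4691 uN/um


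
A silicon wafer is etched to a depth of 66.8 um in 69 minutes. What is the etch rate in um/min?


Step 1: Etch rate = depth / time
Step 2: rate = 66.8 / 69
rate = 0.968 um/min


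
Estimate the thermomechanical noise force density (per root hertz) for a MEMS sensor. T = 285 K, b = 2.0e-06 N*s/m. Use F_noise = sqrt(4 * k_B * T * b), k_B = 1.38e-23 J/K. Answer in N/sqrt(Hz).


Step 1: Compute 4 * k_B * T * b
= 4 * 1.38e-23 * 285 * 2.0e-06
= 3.1464e-26 N^2/Hz
Step 2: F_noise = sqrt(3.1464e-26)
F_noise = 1.77e-13 N/sqrt(Hz)


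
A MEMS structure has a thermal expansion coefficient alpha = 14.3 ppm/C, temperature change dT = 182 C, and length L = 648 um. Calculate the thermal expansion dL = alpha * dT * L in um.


Step 1: Convert CTE: alpha = 14.3 ppm/C = 14.3e-6 /C
Step 2: dL = 14.3e-6 * 182 * 648
dL = 1.6865 um


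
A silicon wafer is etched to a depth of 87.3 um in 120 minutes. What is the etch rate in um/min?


Step 1: Etch rate = depth / time
Step 2: rate = 87.3 / 120
rate = 0.727 um/min


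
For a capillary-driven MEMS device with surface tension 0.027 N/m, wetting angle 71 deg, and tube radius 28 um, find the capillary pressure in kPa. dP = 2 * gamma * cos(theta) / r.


Step 1: cos(71 deg) = 0.3256
Step 2: Convert r to m: r = 28e-6 m
Step 3: dP = 2 * 0.027 * 0.3256 / 28e-6 = 627.9 Pa
Step 4: Convert Pa to kPa (divide by 1000).
dP = 0.63 kPa


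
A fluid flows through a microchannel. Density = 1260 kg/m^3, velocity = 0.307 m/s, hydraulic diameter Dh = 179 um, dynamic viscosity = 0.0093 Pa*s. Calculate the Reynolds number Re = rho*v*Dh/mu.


Step 1: Convert Dh to meters: Dh = 179e-6 m
Step 2: Re = rho * v * Dh / mu
Re = 1260 * 0.307 * 179e-6 / 0.0093
Re = 7.445


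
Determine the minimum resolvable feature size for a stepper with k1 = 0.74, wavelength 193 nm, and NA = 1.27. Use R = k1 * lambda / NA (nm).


Step 1: Identify values: k1 = 0.74, lambda = 193 nm, NA = 1.27
Step 2: R = k1 * lambda / NA
R = 0.74 * 193 / 1.27
R = 112.5 nm


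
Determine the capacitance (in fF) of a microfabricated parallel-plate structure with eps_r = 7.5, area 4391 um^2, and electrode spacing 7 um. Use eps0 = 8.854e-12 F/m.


Step 1: Convert area to m^2: A = 4391e-12 m^2
Step 2: Convert gap to m: d = 7e-6 m
Step 3: C = eps0 * eps_r * A / d
C = 8.854e-12 * 7.5 * 4391e-12 / 7e-6
Step 4: Convert to fF (multiply by 1e15).
C = 41.65 fF


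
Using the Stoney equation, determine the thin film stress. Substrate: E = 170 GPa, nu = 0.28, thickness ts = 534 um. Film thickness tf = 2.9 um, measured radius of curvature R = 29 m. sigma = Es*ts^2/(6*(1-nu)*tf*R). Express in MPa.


Step 1: Compute numerator: Es * ts^2 = 170 * 534^2 = 48476520 (GPa*um^2)
Step 2: Compute denominator (R in um): 6*(1-nu)*tf*R = 6*0.72*2.9*29e6 = 363312000.0 (um^2)
Step 3: sigma (GPa) = 48476520 / 363312000.0 = 1.33429e-01 GPa
Step 4: Convert to MPa (x1000): sigma = 133.4 MPa


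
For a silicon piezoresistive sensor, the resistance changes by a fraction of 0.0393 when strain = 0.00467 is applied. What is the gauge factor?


Step 1: Identify values.
dR/R = 0.0393, strain = 0.00467
Step 2: GF = (dR/R) / strain = 0.0393 / 0.00467
GF = 8.4


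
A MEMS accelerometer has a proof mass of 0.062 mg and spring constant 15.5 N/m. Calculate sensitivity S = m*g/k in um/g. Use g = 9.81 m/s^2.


Step 1: Convert mass: m = 0.062 mg = 6.20e-08 kg
Step 2: S = m * g / k = 6.20e-08 * 9.81 / 15.5
Step 3: S = 3.92e-08 m/g
Step 4: Convert to um/g: S = 0.039 um/g


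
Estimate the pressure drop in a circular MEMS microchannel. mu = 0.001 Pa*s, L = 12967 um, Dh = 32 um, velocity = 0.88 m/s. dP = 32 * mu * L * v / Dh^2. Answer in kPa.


Step 1: Convert to SI: L = 12967e-6 m, Dh = 32e-6 m
Step 2: dP = 32 * 0.001 * 12967e-6 * 0.88 / (32e-6)^2
Step 3: dP = 356592.50 Pa
Step 4: Convert to kPa: dP = 356.59 kPa


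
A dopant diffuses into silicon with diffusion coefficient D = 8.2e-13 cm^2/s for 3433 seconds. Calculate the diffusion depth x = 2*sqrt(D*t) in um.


Step 1: Compute D*t = 8.2e-13 * 3433 = 2.81506e-09 cm^2
Step 2: sqrt(D*t) = 5.30571e-05 cm
Step 3: x = 2 * 5.30571e-05 cm = 1.061142e-04 cm
Step 4: Convert to um (1 cm = 1e4 um): x = 1.061 um


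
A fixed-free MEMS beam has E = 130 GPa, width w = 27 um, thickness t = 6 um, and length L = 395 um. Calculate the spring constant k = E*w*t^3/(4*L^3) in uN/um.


Step 1: Convert E to consistent units (1 GPa = 1000 uN/um^2).
E = 130 GPa = 130000 uN/um^2
Step 2: Compute t^3 = 6^3 = 216
Step 3: Compute L^3 = 395^3 = 61629875
Step 4: k = 130000 * 27 * 216 / (4 * 61629875)
k = 3.0755 uN/um


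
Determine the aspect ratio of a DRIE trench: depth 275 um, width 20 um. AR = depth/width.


Step 1: AR = depth / width
Step 2: AR = 275 / 20
AR = 13.8


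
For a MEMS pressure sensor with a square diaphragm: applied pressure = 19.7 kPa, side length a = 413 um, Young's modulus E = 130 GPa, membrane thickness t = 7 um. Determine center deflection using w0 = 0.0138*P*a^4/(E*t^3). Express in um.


Step 1: Convert pressure to compatible units (E is in GPa, so P in GPa).
P = 19.7 kPa = 19.7e-6 GPa
Step 2: Compute numerator: 0.0138 * P * a^4.
a^4 = 413^4 = 29093783761
numerator = 0.0138 * 19.7e-6 * 29093783761 = 7.90944e+03
Step 3: Compute denominator: E * t^3 = 130 * 7^3 = 44590
Step 4: w0 = numerator / denominator = 7.90944e+03 / 44590 = 0.1774 um


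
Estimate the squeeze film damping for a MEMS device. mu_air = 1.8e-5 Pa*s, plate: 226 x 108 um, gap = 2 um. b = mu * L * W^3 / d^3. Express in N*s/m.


Step 1: Convert to SI.
L = 226e-6 m, W = 108e-6 m, d = 2e-6 m
Step 2: W^3 = (108e-6)^3 = 1.26e-12 m^3
Step 3: d^3 = (2e-6)^3 = 8.00e-18 m^3
Step 4: b = 1.8e-5 * 226e-6 * 1.26e-12 / 8.00e-18
b = 6.41e-04 N*s/m


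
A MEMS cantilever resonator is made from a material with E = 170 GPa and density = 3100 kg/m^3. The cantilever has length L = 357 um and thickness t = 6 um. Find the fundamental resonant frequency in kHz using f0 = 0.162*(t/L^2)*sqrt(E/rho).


Step 1: Convert units to SI.
t_SI = 6e-6 m, L_SI = 357e-6 m
Step 2: Calculate sqrt(E/rho).
sqrt(170e9 / 3100) = 7405.32 m/s
Step 3: Compute f0.
f0 = 0.162 * 6e-6 / (357e-6)^2 * 7405.32 = 56477.3 Hz = 56.48 kHz


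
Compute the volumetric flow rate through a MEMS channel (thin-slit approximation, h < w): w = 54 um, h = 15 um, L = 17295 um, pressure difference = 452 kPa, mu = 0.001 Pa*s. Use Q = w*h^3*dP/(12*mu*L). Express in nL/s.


Step 1: Convert all dimensions to SI (meters).
w = 54e-6 m, h = 15e-6 m, L = 17295e-6 m, dP = 452e3 Pa
Step 2: Q = w * h^3 * dP / (12 * mu * L)
Q = 54e-6 * (15e-6)^3 * 452e3 / (12 * 0.001 * 17295e-6) = 3.9692108e-10 m^3/s
Step 3: Convert Q from m^3/s to nL/s (1 m^3 = 1e12 nL, so multiply by 1e12).
Q = 396.921 nL/s


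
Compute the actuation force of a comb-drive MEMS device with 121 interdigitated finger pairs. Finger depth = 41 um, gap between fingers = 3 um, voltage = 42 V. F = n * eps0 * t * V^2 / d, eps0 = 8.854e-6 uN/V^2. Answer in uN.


Step 1: Parameters: n=121, eps0=8.854e-6 uN/V^2, t=41 um, V=42 V, d=3 um
Step 2: V^2 = 1764
Step 3: F = 121 * 8.854e-6 * 41 * 1764 / 3
F = 25.828 uN


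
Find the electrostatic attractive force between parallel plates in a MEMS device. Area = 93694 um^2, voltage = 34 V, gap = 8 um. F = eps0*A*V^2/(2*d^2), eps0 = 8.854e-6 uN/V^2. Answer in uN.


Step 1: Identify parameters.
eps0 = 8.854e-6 uN/V^2, A = 93694 um^2, V = 34 V, d = 8 um
Step 2: Compute V^2 = 34^2 = 1156
Step 3: Compute d^2 = 8^2 = 64
Step 4: F = 0.5 * 8.854e-6 * 93694 * 1156 / 64
F = 7.492 uN


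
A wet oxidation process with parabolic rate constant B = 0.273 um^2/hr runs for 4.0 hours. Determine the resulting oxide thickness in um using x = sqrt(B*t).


Step 1: Compute B*t = 0.273 * 4.0 = 1.092
Step 2: x = sqrt(1.092)
x = 1.045 um


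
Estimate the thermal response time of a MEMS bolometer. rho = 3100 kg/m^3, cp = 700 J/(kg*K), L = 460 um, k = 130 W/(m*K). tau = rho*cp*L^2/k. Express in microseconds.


Step 1: Convert L to m: L = 460e-6 m
Step 2: L^2 = (460e-6)^2 = 2.116e-07 m^2
Step 3: tau = 3100 * 700 * 2.116e-07 / 130 = 3.53209231e-03 s
Step 4: Convert to microseconds (multiply by 1e6).
tau = 3532.092 us


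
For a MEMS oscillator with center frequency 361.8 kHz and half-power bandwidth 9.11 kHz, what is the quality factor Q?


Step 1: Q = f0 / bandwidth
Step 2: Q = 361.8 / 9.11
Q = 39.7


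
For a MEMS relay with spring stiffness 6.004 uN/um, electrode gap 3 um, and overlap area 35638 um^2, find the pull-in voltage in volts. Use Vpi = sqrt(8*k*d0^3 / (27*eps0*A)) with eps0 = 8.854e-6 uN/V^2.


Step 1: Compute numerator: 8 * k * d0^3 = 8 * 6.004 * 3^3 = 1296.864
Step 2: Compute denominator: 27 * eps0 * A = 27 * 8.854e-6 * 35638 = 8.519549
Step 3: Vpi = sqrt(1296.864 / 8.519549)
Vpi = 12.34 V


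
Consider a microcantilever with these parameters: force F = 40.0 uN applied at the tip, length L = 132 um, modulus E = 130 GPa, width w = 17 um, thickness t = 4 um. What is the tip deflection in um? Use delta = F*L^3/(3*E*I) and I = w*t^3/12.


Step 1: Calculate the second moment of area.
I = w * t^3 / 12 = 17 * 4^3 / 12 = 90.6667 um^4
Step 2: Convert E to consistent units (1 GPa = 1000 uN/um^2).
E = 130 GPa = 130000 uN/um^2
Step 3: Calculate tip deflection.
delta = F * L^3 / (3 * E * I)
delta = 40.0 * 132^3 / (3 * 130000 * 90.6667)
delta = 2.6018 um


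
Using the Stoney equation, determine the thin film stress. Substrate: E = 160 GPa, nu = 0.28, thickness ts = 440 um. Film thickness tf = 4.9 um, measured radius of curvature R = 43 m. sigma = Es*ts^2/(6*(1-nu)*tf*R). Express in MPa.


Step 1: Compute numerator: Es * ts^2 = 160 * 440^2 = 30976000 (GPa*um^2)
Step 2: Compute denominator (R in um): 6*(1-nu)*tf*R = 6*0.72*4.9*43e6 = 910224000.0 (um^2)
Step 3: sigma (GPa) = 30976000 / 910224000.0 = 3.4031e-02 GPa
Step 4: Convert to MPa (x1000): sigma = 34.0 MPa


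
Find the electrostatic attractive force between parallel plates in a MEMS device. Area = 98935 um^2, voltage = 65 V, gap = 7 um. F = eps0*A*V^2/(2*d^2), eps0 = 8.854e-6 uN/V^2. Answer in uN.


Step 1: Identify parameters.
eps0 = 8.854e-6 uN/V^2, A = 98935 um^2, V = 65 V, d = 7 um
Step 2: Compute V^2 = 65^2 = 4225
Step 3: Compute d^2 = 7^2 = 49
Step 4: F = 0.5 * 8.854e-6 * 98935 * 4225 / 49
F = 37.765 uN


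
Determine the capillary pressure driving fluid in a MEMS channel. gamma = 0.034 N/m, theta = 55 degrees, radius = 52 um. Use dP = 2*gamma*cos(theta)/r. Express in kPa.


Step 1: cos(55 deg) = 0.5736
Step 2: Convert r to m: r = 52e-6 m
Step 3: dP = 2 * 0.034 * 0.5736 / 52e-6 = 750.1 Pa
Step 4: Convert Pa to kPa (divide by 1000).
dP = 0.75 kPa


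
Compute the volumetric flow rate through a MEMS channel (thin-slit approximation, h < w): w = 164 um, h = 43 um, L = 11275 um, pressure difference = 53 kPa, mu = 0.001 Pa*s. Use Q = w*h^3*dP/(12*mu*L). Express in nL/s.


Step 1: Convert all dimensions to SI (meters).
w = 164e-6 m, h = 43e-6 m, L = 11275e-6 m, dP = 53e3 Pa
Step 2: Q = w * h^3 * dP / (12 * mu * L)
Q = 164e-6 * (43e-6)^3 * 53e3 / (12 * 0.001 * 11275e-6) = 5.10772242e-09 m^3/s
Step 3: Convert Q from m^3/s to nL/s (1 m^3 = 1e12 nL, so multiply by 1e12).
Q = 5107.722 nL/s


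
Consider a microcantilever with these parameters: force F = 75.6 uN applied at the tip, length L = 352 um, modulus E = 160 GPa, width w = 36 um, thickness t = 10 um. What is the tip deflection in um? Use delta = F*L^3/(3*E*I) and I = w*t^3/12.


Step 1: Calculate the second moment of area.
I = w * t^3 / 12 = 36 * 10^3 / 12 = 3000.0 um^4
Step 2: Convert E to consistent units (1 GPa = 1000 uN/um^2).
E = 160 GPa = 160000 uN/um^2
Step 3: Calculate tip deflection.
delta = F * L^3 / (3 * E * I)
delta = 75.6 * 352^3 / (3 * 160000 * 3000.0)
delta = 2.2897 um


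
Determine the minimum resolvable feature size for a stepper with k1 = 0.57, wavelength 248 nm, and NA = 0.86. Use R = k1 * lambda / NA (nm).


Step 1: Identify values: k1 = 0.57, lambda = 248 nm, NA = 0.86
Step 2: R = k1 * lambda / NA
R = 0.57 * 248 / 0.86
R = 164.4 nm


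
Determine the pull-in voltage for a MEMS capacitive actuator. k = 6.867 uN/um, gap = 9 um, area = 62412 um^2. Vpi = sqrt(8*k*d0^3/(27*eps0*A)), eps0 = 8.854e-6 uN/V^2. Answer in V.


Step 1: Compute numerator: 8 * k * d0^3 = 8 * 6.867 * 9^3 = 40048.344
Step 2: Compute denominator: 27 * eps0 * A = 27 * 8.854e-6 * 62412 = 14.920088
Step 3: Vpi = sqrt(40048.344 / 14.920088)
Vpi = 51.81 V


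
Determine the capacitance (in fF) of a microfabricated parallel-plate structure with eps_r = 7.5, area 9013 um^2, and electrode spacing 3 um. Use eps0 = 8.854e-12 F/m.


Step 1: Convert area to m^2: A = 9013e-12 m^2
Step 2: Convert gap to m: d = 3e-6 m
Step 3: C = eps0 * eps_r * A / d
C = 8.854e-12 * 7.5 * 9013e-12 / 3e-6
Step 4: Convert to fF (multiply by 1e15).
C = 199.5 fF


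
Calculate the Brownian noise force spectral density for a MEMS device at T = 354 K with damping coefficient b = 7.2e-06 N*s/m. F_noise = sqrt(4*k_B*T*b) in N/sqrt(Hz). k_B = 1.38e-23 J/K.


Step 1: Compute 4 * k_B * T * b
= 4 * 1.38e-23 * 354 * 7.2e-06
= 1.4069e-25 N^2/Hz
Step 2: F_noise = sqrt(1.4069e-25)
F_noise = 3.75e-13 N/sqrt(Hz)


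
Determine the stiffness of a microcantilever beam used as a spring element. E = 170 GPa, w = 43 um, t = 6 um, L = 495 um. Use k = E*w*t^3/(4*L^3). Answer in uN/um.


Step 1: Convert E to consistent units (1 GPa = 1000 uN/um^2).
E = 170 GPa = 170000 uN/um^2
Step 2: Compute t^3 = 6^3 = 216
Step 3: Compute L^3 = 495^3 = 121287375
Step 4: k = 170000 * 43 * 216 / (4 * 121287375)
k = 3.2546 uN/um


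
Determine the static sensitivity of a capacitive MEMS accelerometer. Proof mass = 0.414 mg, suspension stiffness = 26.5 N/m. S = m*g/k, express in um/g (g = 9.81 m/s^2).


Step 1: Convert mass: m = 0.414 mg = 4.14e-07 kg
Step 2: S = m * g / k = 4.14e-07 * 9.81 / 26.5
Step 3: S = 1.53e-07 m/g
Step 4: Convert to um/g: S = 0.153 um/g


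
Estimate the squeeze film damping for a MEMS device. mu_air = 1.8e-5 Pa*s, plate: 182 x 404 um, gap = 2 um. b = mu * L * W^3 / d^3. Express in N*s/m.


Step 1: Convert to SI.
L = 182e-6 m, W = 404e-6 m, d = 2e-6 m
Step 2: W^3 = (404e-6)^3 = 6.59e-11 m^3
Step 3: d^3 = (2e-6)^3 = 8.00e-18 m^3
Step 4: b = 1.8e-5 * 182e-6 * 6.59e-11 / 8.00e-18
b = 2.70e-02 N*s/m


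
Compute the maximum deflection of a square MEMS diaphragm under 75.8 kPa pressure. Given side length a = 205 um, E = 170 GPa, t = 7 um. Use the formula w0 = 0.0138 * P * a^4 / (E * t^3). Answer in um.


Step 1: Convert pressure to compatible units (E is in GPa, so P in GPa).
P = 75.8 kPa = 75.8e-6 GPa
Step 2: Compute numerator: 0.0138 * P * a^4.
a^4 = 205^4 = 1766100625
numerator = 0.0138 * 75.8e-6 * 1766100625 = 1.8474e+03
Step 3: Compute denominator: E * t^3 = 170 * 7^3 = 58310
Step 4: w0 = numerator / denominator = 1.8474e+03 / 58310 = 0.0317 um


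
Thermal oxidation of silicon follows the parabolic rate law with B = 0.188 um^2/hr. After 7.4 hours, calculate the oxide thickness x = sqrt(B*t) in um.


Step 1: Compute B*t = 0.188 * 7.4 = 1.3912
Step 2: x = sqrt(1.3912)
x = 1.179 um


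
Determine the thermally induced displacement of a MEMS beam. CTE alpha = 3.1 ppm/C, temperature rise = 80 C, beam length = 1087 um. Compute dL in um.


Step 1: Convert CTE: alpha = 3.1 ppm/C = 3.1e-6 /C
Step 2: dL = 3.1e-6 * 80 * 1087
dL = 0.2696 um


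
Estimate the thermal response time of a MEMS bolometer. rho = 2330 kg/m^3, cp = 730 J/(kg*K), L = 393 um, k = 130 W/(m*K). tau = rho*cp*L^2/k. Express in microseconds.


Step 1: Convert L to m: L = 393e-6 m
Step 2: L^2 = (393e-6)^2 = 1.54449e-07 m^2
Step 3: tau = 2330 * 730 * 1.54449e-07 / 130 = 2.02078695e-03 s
Step 4: Convert to microseconds (multiply by 1e6).
tau = 2020.787 us


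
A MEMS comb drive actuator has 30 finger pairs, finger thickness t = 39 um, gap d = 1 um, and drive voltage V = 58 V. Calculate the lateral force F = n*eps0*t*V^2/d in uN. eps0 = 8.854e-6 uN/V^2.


Step 1: Parameters: n=30, eps0=8.854e-6 uN/V^2, t=39 um, V=58 V, d=1 um
Step 2: V^2 = 3364
Step 3: F = 30 * 8.854e-6 * 39 * 3364 / 1
F = 34.848 uN


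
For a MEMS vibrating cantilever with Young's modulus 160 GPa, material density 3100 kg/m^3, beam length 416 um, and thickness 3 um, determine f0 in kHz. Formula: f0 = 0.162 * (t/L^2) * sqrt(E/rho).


Step 1: Convert units to SI.
t_SI = 3e-6 m, L_SI = 416e-6 m
Step 2: Calculate sqrt(E/rho).
sqrt(160e9 / 3100) = 7184.21 m/s
Step 3: Compute f0.
f0 = 0.162 * 3e-6 / (416e-6)^2 * 7184.21 = 20175.7 Hz = 20.18 kHz


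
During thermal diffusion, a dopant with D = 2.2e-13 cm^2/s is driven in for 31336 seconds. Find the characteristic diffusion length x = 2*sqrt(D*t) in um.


Step 1: Compute D*t = 2.2e-13 * 31336 = 6.89392e-09 cm^2
Step 2: sqrt(D*t) = 8.30296e-05 cm
Step 3: x = 2 * 8.30296e-05 cm = 1.660592e-04 cm
Step 4: Convert to um (1 cm = 1e4 um): x = 1.661 um


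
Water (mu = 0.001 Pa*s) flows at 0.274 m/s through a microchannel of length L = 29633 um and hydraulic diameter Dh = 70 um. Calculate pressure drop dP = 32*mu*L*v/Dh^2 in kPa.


Step 1: Convert to SI: L = 29633e-6 m, Dh = 70e-6 m
Step 2: dP = 32 * 0.001 * 29633e-6 * 0.274 / (70e-6)^2
Step 3: dP = 53024.93 Pa
Step 4: Convert to kPa: dP = 53.02 kPa


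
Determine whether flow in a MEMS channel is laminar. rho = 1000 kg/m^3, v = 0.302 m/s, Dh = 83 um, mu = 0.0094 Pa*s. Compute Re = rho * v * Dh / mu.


Step 1: Convert Dh to meters: Dh = 83e-6 m
Step 2: Re = rho * v * Dh / mu
Re = 1000 * 0.302 * 83e-6 / 0.0094
Re = 2.667
Since Re = 2.667 is below ~2300, the flow is laminar.


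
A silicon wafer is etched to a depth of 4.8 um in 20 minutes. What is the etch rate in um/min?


Step 1: Etch rate = depth / time
Step 2: rate = 4.8 / 20
rate = 0.24 um/min


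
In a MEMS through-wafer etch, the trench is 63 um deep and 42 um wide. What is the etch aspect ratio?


Step 1: AR = depth / width
Step 2: AR = 63 / 42
AR = 1.5


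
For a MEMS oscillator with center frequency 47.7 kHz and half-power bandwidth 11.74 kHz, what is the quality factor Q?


Step 1: Q = f0 / bandwidth
Step 2: Q = 47.7 / 11.74
Q = 4.1


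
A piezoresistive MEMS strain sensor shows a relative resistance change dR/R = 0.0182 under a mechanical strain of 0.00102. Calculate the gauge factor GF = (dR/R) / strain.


Step 1: Identify values.
dR/R = 0.0182, strain = 0.00102
Step 2: GF = (dR/R) / strain = 0.0182 / 0.00102
GF = 17.8


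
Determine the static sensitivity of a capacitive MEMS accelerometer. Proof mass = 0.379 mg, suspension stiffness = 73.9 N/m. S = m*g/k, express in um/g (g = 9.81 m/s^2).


Step 1: Convert mass: m = 0.379 mg = 3.79e-07 kg
Step 2: S = m * g / k = 3.79e-07 * 9.81 / 73.9
Step 3: S = 5.03e-08 m/g
Step 4: Convert to um/g: S = 0.05 um/g


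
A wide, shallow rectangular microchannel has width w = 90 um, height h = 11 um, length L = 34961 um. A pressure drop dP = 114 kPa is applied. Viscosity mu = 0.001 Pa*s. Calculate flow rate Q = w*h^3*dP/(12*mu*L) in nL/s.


Step 1: Convert all dimensions to SI (meters).
w = 90e-6 m, h = 11e-6 m, L = 34961e-6 m, dP = 114e3 Pa
Step 2: Q = w * h^3 * dP / (12 * mu * L)
Q = 90e-6 * (11e-6)^3 * 114e3 / (12 * 0.001 * 34961e-6) = 3.25507e-11 m^3/s
Step 3: Convert Q from m^3/s to nL/s (1 m^3 = 1e12 nL, so multiply by 1e12).
Q = 32.551 nL/s


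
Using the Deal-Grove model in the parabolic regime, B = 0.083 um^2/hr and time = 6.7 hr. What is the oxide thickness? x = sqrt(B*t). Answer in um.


Step 1: Compute B*t = 0.083 * 6.7 = 0.5561
Step 2: x = sqrt(0.5561)
x = 0.746 um


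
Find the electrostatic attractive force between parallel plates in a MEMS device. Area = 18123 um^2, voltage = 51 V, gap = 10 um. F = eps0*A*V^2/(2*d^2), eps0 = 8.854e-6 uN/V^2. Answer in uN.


Step 1: Identify parameters.
eps0 = 8.854e-6 uN/V^2, A = 18123 um^2, V = 51 V, d = 10 um
Step 2: Compute V^2 = 51^2 = 2601
Step 3: Compute d^2 = 10^2 = 100
Step 4: F = 0.5 * 8.854e-6 * 18123 * 2601 / 100
F = 2.087 uN


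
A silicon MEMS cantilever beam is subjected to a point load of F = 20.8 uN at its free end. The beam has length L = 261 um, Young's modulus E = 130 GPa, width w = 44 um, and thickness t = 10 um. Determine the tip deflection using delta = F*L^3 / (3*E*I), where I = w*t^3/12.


Step 1: Calculate the second moment of area.
I = w * t^3 / 12 = 44 * 10^3 / 12 = 3666.6667 um^4
Step 2: Convert E to consistent units (1 GPa = 1000 uN/um^2).
E = 130 GPa = 130000 uN/um^2
Step 3: Calculate tip deflection.
delta = F * L^3 / (3 * E * I)
delta = 20.8 * 261^3 / (3 * 130000 * 3666.6667)
delta = 0.2586 um


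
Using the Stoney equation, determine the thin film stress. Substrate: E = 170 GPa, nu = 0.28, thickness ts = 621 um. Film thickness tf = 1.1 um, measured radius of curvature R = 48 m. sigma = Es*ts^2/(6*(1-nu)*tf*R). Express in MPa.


Step 1: Compute numerator: Es * ts^2 = 170 * 621^2 = 65558970 (GPa*um^2)
Step 2: Compute denominator (R in um): 6*(1-nu)*tf*R = 6*0.72*1.1*48e6 = 228096000.0 (um^2)
Step 3: sigma (GPa) = 65558970 / 228096000.0 = 2.87418e-01 GPa
Step 4: Convert to MPa (x1000): sigma = 287.4 MPa


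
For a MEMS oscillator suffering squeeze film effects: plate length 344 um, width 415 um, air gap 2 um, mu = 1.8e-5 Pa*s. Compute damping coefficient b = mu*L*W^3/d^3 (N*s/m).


Step 1: Convert to SI.
L = 344e-6 m, W = 415e-6 m, d = 2e-6 m
Step 2: W^3 = (415e-6)^3 = 7.15e-11 m^3
Step 3: d^3 = (2e-6)^3 = 8.00e-18 m^3
Step 4: b = 1.8e-5 * 344e-6 * 7.15e-11 / 8.00e-18
b = 5.53e-02 N*s/m


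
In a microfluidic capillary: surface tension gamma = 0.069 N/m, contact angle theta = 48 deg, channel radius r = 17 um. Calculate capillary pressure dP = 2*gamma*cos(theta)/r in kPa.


Step 1: cos(48 deg) = 0.6691
Step 2: Convert r to m: r = 17e-6 m
Step 3: dP = 2 * 0.069 * 0.6691 / 17e-6 = 5431.5 Pa
Step 4: Convert Pa to kPa (divide by 1000).
dP = 5.43 kPa


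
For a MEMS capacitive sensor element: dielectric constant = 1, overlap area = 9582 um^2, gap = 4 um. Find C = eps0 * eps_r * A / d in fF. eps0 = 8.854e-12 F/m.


Step 1: Convert area to m^2: A = 9582e-12 m^2
Step 2: Convert gap to m: d = 4e-6 m
Step 3: C = eps0 * eps_r * A / d
C = 8.854e-12 * 1 * 9582e-12 / 4e-6
Step 4: Convert to fF (multiply by 1e15).
C = 21.21 fF


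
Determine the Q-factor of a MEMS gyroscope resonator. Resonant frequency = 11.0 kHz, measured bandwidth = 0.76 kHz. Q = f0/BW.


Step 1: Q = f0 / bandwidth
Step 2: Q = 11.0 / 0.76
Q = 14.5


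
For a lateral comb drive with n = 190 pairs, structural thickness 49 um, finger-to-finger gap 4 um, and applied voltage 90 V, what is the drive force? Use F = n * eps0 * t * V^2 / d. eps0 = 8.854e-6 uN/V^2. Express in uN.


Step 1: Parameters: n=190, eps0=8.854e-6 uN/V^2, t=49 um, V=90 V, d=4 um
Step 2: V^2 = 8100
Step 3: F = 190 * 8.854e-6 * 49 * 8100 / 4
F = 166.922 uN


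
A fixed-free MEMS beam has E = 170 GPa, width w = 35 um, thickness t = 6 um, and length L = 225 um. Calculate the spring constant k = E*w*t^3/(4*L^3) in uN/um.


Step 1: Convert E to consistent units (1 GPa = 1000 uN/um^2).
E = 170 GPa = 170000 uN/um^2
Step 2: Compute t^3 = 6^3 = 216
Step 3: Compute L^3 = 225^3 = 11390625
Step 4: k = 170000 * 35 * 216 / (4 * 11390625)
k = 28.2074 uN/um


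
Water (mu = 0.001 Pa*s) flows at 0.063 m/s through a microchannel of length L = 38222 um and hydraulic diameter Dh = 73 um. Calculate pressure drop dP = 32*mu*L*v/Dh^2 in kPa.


Step 1: Convert to SI: L = 38222e-6 m, Dh = 73e-6 m
Step 2: dP = 32 * 0.001 * 38222e-6 * 0.063 / (73e-6)^2
Step 3: dP = 14459.66 Pa
Step 4: Convert to kPa: dP = 14.46 kPa


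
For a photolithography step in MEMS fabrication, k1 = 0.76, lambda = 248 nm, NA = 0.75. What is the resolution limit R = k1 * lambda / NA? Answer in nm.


Step 1: Identify values: k1 = 0.76, lambda = 248 nm, NA = 0.75
Step 2: R = k1 * lambda / NA
R = 0.76 * 248 / 0.75
R = 251.3 nm


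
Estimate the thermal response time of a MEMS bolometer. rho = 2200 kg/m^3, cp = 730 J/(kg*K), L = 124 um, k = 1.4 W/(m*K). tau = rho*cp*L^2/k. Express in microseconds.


Step 1: Convert L to m: L = 124e-6 m
Step 2: L^2 = (124e-6)^2 = 1.5376e-08 m^2
Step 3: tau = 2200 * 730 * 1.5376e-08 / 1.4 = 1.763846857e-02 s
Step 4: Convert to microseconds (multiply by 1e6).
tau = 17638.469 us


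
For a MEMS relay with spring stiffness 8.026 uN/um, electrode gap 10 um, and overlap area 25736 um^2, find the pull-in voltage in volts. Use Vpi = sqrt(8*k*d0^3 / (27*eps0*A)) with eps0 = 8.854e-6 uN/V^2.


Step 1: Compute numerator: 8 * k * d0^3 = 8 * 8.026 * 10^3 = 64208.0
Step 2: Compute denominator: 27 * eps0 * A = 27 * 8.854e-6 * 25736 = 6.152397
Step 3: Vpi = sqrt(64208.0 / 6.152397)
Vpi = 102.16 V


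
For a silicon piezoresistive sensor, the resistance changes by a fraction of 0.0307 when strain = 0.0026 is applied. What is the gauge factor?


Step 1: Identify values.
dR/R = 0.0307, strain = 0.0026
Step 2: GF = (dR/R) / strain = 0.0307 / 0.0026
GF = 11.8


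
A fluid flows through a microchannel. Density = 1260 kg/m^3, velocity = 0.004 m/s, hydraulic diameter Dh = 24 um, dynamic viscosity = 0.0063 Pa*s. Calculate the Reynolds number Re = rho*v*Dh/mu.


Step 1: Convert Dh to meters: Dh = 24e-6 m
Step 2: Re = rho * v * Dh / mu
Re = 1260 * 0.004 * 24e-6 / 0.0063
Re = 0.019


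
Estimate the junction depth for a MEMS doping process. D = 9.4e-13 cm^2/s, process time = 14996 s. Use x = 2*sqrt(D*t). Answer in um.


Step 1: Compute D*t = 9.4e-13 * 14996 = 1.409624e-08 cm^2
Step 2: sqrt(D*t) = 1.18728e-04 cm
Step 3: x = 2 * 1.18728e-04 cm = 2.37456e-04 cm
Step 4: Convert to um (1 cm = 1e4 um): x = 2.375 um


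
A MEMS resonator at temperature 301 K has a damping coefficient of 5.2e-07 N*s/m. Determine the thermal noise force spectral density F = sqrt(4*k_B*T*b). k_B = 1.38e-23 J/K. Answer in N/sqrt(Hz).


Step 1: Compute 4 * k_B * T * b
= 4 * 1.38e-23 * 301 * 5.2e-07
= 8.6399e-27 N^2/Hz
Step 2: F_noise = sqrt(8.6399e-27)
F_noise = 9.30e-14 N/sqrt(Hz)


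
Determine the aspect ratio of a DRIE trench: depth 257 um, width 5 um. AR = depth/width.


Step 1: AR = depth / width
Step 2: AR = 257 / 5
AR = 51.4


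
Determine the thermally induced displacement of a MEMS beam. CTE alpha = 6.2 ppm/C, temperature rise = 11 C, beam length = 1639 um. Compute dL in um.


Step 1: Convert CTE: alpha = 6.2 ppm/C = 6.2e-6 /C
Step 2: dL = 6.2e-6 * 11 * 1639
dL = 0.1118 um


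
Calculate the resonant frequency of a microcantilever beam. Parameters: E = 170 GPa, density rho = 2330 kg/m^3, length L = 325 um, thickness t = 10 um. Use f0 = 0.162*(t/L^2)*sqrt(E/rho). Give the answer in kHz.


Step 1: Convert units to SI.
t_SI = 10e-6 m, L_SI = 325e-6 m
Step 2: Calculate sqrt(E/rho).
sqrt(170e9 / 2330) = 8541.74 m/s
Step 3: Compute f0.
f0 = 0.162 * 10e-6 / (325e-6)^2 * 8541.74 = 131007.0 Hz = 131.01 kHz


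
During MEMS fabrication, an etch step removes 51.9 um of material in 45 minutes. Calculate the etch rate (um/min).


Step 1: Etch rate = depth / time
Step 2: rate = 51.9 / 45
rate = 1.153 um/min


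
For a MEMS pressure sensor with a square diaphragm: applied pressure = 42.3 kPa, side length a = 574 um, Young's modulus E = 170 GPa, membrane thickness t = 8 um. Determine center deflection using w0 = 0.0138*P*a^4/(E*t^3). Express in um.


Step 1: Convert pressure to compatible units (E is in GPa, so P in GPa).
P = 42.3 kPa = 42.3e-6 GPa
Step 2: Compute numerator: 0.0138 * P * a^4.
a^4 = 574^4 = 108554434576
numerator = 0.0138 * 42.3e-6 * 108554434576 = 6.3368e+04
Step 3: Compute denominator: E * t^3 = 170 * 8^3 = 87040
Step 4: w0 = numerator / denominator = 6.3368e+04 / 87040 = 0.728 um


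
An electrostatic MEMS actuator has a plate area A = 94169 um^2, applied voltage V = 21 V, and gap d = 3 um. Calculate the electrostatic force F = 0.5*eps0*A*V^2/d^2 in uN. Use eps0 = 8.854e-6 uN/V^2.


Step 1: Identify parameters.
eps0 = 8.854e-6 uN/V^2, A = 94169 um^2, V = 21 V, d = 3 um
Step 2: Compute V^2 = 21^2 = 441
Step 3: Compute d^2 = 3^2 = 9
Step 4: F = 0.5 * 8.854e-6 * 94169 * 441 / 9
F = 20.427 uN


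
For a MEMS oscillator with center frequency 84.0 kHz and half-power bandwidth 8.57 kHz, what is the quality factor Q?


Step 1: Q = f0 / bandwidth
Step 2: Q = 84.0 / 8.57
Q = 9.8


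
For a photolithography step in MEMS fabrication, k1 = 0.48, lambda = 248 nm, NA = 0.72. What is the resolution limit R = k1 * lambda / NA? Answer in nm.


Step 1: Identify values: k1 = 0.48, lambda = 248 nm, NA = 0.72
Step 2: R = k1 * lambda / NA
R = 0.48 * 248 / 0.72
R = 165.3 nm


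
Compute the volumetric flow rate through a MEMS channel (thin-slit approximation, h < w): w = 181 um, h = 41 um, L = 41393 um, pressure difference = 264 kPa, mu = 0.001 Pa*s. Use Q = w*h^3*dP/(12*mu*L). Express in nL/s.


Step 1: Convert all dimensions to SI (meters).
w = 181e-6 m, h = 41e-6 m, L = 41393e-6 m, dP = 264e3 Pa
Step 2: Q = w * h^3 * dP / (12 * mu * L)
Q = 181e-6 * (41e-6)^3 * 264e3 / (12 * 0.001 * 41393e-6) = 6.63018921e-09 m^3/s
Step 3: Convert Q from m^3/s to nL/s (1 m^3 = 1e12 nL, so multiply by 1e12).
Q = 6630.189 nL/s


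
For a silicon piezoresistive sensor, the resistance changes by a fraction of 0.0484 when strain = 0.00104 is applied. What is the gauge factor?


Step 1: Identify values.
dR/R = 0.0484, strain = 0.00104
Step 2: GF = (dR/R) / strain = 0.0484 / 0.00104
GF = 46.5


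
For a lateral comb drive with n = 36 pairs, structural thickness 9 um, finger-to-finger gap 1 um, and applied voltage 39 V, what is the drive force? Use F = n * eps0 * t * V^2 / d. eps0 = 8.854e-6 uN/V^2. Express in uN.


Step 1: Parameters: n=36, eps0=8.854e-6 uN/V^2, t=9 um, V=39 V, d=1 um
Step 2: V^2 = 1521
Step 3: F = 36 * 8.854e-6 * 9 * 1521 / 1
F = 4.363 uN


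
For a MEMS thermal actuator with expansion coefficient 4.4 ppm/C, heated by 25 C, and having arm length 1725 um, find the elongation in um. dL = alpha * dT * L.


Step 1: Convert CTE: alpha = 4.4 ppm/C = 4.4e-6 /C
Step 2: dL = 4.4e-6 * 25 * 1725
dL = 0.1898 um


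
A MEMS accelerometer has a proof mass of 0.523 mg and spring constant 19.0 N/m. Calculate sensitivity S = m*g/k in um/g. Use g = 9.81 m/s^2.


Step 1: Convert mass: m = 0.523 mg = 5.23e-07 kg
Step 2: S = m * g / k = 5.23e-07 * 9.81 / 19.0
Step 3: S = 2.70e-07 m/g
Step 4: Convert to um/g: S = 0.27 um/g


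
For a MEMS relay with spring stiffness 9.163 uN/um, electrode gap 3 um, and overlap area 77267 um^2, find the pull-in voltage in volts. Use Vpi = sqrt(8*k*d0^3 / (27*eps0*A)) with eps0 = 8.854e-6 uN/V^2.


Step 1: Compute numerator: 8 * k * d0^3 = 8 * 9.163 * 3^3 = 1979.208
Step 2: Compute denominator: 27 * eps0 * A = 27 * 8.854e-6 * 77267 = 18.471294
Step 3: Vpi = sqrt(1979.208 / 18.471294)
Vpi = 10.35 V


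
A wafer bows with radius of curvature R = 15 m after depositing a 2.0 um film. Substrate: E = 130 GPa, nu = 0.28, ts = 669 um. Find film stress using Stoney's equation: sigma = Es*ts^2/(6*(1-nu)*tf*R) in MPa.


Step 1: Compute numerator: Es * ts^2 = 130 * 669^2 = 58182930 (GPa*um^2)
Step 2: Compute denominator (R in um): 6*(1-nu)*tf*R = 6*0.72*2.0*15e6 = 129600000.0 (um^2)
Step 3: sigma (GPa) = 58182930 / 129600000.0 = 4.48942e-01 GPa
Step 4: Convert to MPa (x1000): sigma = 448.9 MPa


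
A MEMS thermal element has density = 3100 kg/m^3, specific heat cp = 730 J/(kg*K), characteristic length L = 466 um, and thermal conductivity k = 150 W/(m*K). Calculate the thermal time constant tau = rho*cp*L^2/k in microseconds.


Step 1: Convert L to m: L = 466e-6 m
Step 2: L^2 = (466e-6)^2 = 2.17156e-07 m^2
Step 3: tau = 3100 * 730 * 2.17156e-07 / 150 = 3.2761602e-03 s
Step 4: Convert to microseconds (multiply by 1e6).
tau = 3276.16 us


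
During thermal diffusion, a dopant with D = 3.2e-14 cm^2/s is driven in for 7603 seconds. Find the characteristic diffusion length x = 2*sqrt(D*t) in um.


Step 1: Compute D*t = 3.2e-14 * 7603 = 2.43296e-10 cm^2
Step 2: sqrt(D*t) = 1.5598e-05 cm
Step 3: x = 2 * 1.5598e-05 cm = 3.1196e-05 cm
Step 4: Convert to um (1 cm = 1e4 um): x = 0.312 um


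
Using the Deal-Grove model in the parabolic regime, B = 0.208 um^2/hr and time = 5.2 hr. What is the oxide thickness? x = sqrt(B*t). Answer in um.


Step 1: Compute B*t = 0.208 * 5.2 = 1.0816
Step 2: x = sqrt(1.0816)
x = 1.04 um


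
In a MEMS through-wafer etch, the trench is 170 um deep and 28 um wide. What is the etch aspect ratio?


Step 1: AR = depth / width
Step 2: AR = 170 / 28
AR = 6.1


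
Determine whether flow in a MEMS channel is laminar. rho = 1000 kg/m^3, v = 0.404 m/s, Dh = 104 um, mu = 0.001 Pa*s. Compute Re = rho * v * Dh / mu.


Step 1: Convert Dh to meters: Dh = 104e-6 m
Step 2: Re = rho * v * Dh / mu
Re = 1000 * 0.404 * 104e-6 / 0.001
Re = 42.016
Since Re = 42.016 is below ~2300, the flow is laminar.


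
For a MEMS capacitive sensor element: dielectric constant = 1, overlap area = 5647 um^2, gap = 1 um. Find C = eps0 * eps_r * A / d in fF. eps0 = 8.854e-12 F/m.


Step 1: Convert area to m^2: A = 5647e-12 m^2
Step 2: Convert gap to m: d = 1e-6 m
Step 3: C = eps0 * eps_r * A / d
C = 8.854e-12 * 1 * 5647e-12 / 1e-6
Step 4: Convert to fF (multiply by 1e15).
C = 50.0 fF
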